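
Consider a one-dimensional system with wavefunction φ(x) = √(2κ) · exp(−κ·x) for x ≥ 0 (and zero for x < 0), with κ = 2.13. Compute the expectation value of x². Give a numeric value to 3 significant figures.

0.110

⟨x²⟩ = ∫ x²·|φ|² dx (integrals over the domain).
Every integrand reduces to terms xʲ·e^(−2κx) on [0, ∞); use ∫₀^∞ xʲ·e^(−2κx) dx = j!/(2κ)^(j+1).
⟨x²⟩ = 0.11021.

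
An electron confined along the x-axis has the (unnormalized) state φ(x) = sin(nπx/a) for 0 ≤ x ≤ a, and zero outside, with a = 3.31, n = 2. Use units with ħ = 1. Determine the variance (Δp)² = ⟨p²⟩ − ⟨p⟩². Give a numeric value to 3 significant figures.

Compute ⟨p⟩ and ⟨p²⟩ separately; (Δp)² = ⟨p²⟩ − ⟨p⟩².
d/dx sin(nπx/a) = (nπ/a)·cos(nπx/a) and d²/dx² sin(nπx/a) = −(nπ/a)²·sin(nπx/a); on 0 ≤ x ≤ a, ∫sin²(nπx/a) dx = a/2 and ∫sin(nπx/a)·cos(nπx/a) dx = 0.
Normalization: ∫|φ|² dx = 1.6550.
⟨p⟩ = 0.0000 and ⟨p²⟩ = 3.6033.
(Δp)² = 3.6033 − (0.0000)² = 3.6033.

3.60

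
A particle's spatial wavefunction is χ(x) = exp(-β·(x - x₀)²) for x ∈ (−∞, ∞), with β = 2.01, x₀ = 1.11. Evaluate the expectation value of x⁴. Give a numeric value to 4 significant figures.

2.484

⟨x⁴⟩ = ∫ x⁴·|χ|² dx / ∫|χ|² dx (integrals over the domain).
Gaussian moments (u = x − x₀): ∫u^(2j)·e^(−2βu²) du = (2j−1)!!/(4β)^j · √(π/(2β)), odd powers integrate to 0; here √(π/(2β)) = 0.88402.
State is unnormalized: ∫|χ|² dx = 0.88402, and ∫χ*·x⁴·χ dx = 2.1959, so ⟨x⁴⟩ = 2.1959 / 0.88402.
⟨x⁴⟩ = 2.4840.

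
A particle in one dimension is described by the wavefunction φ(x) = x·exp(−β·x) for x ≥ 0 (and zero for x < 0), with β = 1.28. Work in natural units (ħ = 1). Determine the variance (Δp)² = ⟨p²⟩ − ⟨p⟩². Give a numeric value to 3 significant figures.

1.64

Compute ⟨p⟩ and ⟨p²⟩ separately; (Δp)² = ⟨p²⟩ − ⟨p⟩².
Differentiate x·exp(−β·x) with the product rule; every integrand then reduces to terms xʲ·e^(−2βx) on [0, ∞), with ∫₀^∞ xʲ·e^(−2βx) dx = j!/(2β)^(j+1).
Normalization: ∫|φ|² dx = 0.11921.
⟨p⟩ = 0.0000 and ⟨p²⟩ = 1.6384.
(Δp)² = 1.6384 − (0.0000)² = 1.6384.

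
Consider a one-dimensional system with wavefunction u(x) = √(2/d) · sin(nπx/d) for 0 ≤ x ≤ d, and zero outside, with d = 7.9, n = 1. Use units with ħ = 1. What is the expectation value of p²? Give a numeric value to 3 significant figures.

0.158

p² u = −ħ² d²u/dx²; ⟨p²⟩ = −ħ² ∫ u*·u'' dx.
d/dx sin(nπx/d) = (nπ/d)·cos(nπx/d) and d²/dx² sin(nπx/d) = −(nπ/d)²·sin(nπx/d); on 0 ≤ x ≤ d, ∫sin²(nπx/d) dx = d/2 and ∫sin(nπx/d)·cos(nπx/d) dx = 0.
⟨p²⟩ = 0.15814.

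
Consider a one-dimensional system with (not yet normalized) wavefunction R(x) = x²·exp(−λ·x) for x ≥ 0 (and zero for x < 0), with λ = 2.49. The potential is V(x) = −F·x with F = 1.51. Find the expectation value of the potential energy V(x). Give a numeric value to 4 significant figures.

-1.516

⟨V⟩ = ∫ V(x)·|R|² dx / ∫|R|² dx.
Every integrand reduces to terms xʲ·e^(−2λx) on [0, ∞); use ∫₀^∞ xʲ·e^(−2λx) dx = j!/(2λ)^(j+1).
State is unnormalized: ∫|R|² dx = 0.0078355, and ∫R*·V(x)·R dx = -0.011879, so ⟨V⟩ = -0.011879 / 0.0078355.
⟨V⟩ = -1.5161.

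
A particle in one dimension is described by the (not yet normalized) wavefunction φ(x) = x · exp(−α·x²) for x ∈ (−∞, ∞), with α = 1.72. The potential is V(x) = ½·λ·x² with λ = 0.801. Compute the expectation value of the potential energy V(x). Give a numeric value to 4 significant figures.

0.1746

⟨V⟩ = ∫ V(x)·|φ|² dx / ∫|φ|² dx.
Expand each integrand as polynomial × e^(−2αx²) and use ∫x^(2j)·e^(−2αx²) dx = (2j−1)!!/(4α)^j · √(π/(2α)), odd powers → 0; here √(π/(2α)) = 0.95564.
State is unnormalized: ∫|φ|² dx = 0.13890, and ∫φ*·V(x)·φ dx = 0.024257, so ⟨V⟩ = 0.024257 / 0.13890.
⟨V⟩ = 0.17464.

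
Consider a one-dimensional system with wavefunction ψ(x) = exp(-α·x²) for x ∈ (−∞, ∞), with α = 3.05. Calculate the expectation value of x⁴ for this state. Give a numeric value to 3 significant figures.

⟨x⁴⟩ = ∫ x⁴·|ψ|² dx / ∫|ψ|² dx (integrals over the domain).
Gaussian moments: ∫x^(2j)·e^(−2αx²) dx = (2j−1)!!/(4α)^j · √(π/(2α)), odd powers integrate to 0; here √(π/(2α)) = 0.71765.
State is unnormalized: ∫|ψ|² dx = 0.71765, and ∫ψ*·x⁴·ψ dx = 0.014465, so ⟨x⁴⟩ = 0.014465 / 0.71765.
⟨x⁴⟩ = 0.020156.

0.0202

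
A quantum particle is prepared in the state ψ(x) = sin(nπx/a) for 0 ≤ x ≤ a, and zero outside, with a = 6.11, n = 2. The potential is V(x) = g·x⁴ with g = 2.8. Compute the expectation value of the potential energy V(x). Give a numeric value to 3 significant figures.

685.

⟨V⟩ = ∫ V(x)·|ψ|² dx / ∫|ψ|² dx.
With sin²θ = (1 − cos2θ)/2 on 0 ≤ x ≤ a: ∫sin²(nπx/a) dx = a/2, ∫x·sin²(nπx/a) dx = a²/4, ∫x²·sin²(nπx/a) dx = a³·(1/6 − 1/(4n²π²)); higher powers xᵏ the same way, integrating xᵏ·cos(2nπx/a) by parts.
State is unnormalized: ∫|ψ|² dx = 3.0550, and ∫ψ*·V(x)·ψ dx = 2093.8, so ⟨V⟩ = 2093.8 / 3.0550.
⟨V⟩ = 685.37.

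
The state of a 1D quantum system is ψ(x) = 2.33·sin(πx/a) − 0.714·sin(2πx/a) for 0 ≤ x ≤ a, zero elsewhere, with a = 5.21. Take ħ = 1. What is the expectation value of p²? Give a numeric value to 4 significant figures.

p² ψ = −ħ² d²ψ/dx²; ⟨p²⟩ = −ħ² ∫ ψ*·ψ'' dx / ∫|ψ|² dx.
d²/dx² sin(jπx/a) = −(jπ/a)²·sin(jπx/a); on 0 ≤ x ≤ a, ∫sin²(jπx/a) dx = a/2 and ∫sin(jπx/a)·sin(lπx/a) dx = 0 for j ≠ l, so only diagonal terms survive in ∫|ψ|² and ∫ψ·ψ″; ∫ψ·ψ′ dx = [ψ²/2] between the walls = 0.
State is unnormalized: ∫|ψ|² dx = 15.470, and ∫ψ*·(−ħ² ψ'') dx = 7.0736, so ⟨p²⟩ = 7.0736 / 15.470.
⟨p²⟩ = 0.45724.

0.4572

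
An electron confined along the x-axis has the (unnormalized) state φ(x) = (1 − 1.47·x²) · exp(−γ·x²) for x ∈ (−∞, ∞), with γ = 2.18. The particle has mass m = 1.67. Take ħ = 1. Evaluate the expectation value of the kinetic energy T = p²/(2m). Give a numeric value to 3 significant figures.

T = −(ħ²/2m) d²/dx², so ⟨T⟩ = −(ħ²/2m) ∫ φ*·φ'' dx / ∫|φ|² dx; with m = 1.67.
Expand each integrand as polynomial × e^(−2γx²) and use ∫x^(2j)·e^(−2γx²) dx = (2j−1)!!/(4γ)^j · √(π/(2γ)), odd powers → 0; here √(π/(2γ)) = 0.84885. Differentiate with the product rule, d/dx e^(−γx²) = −2γx·e^(−γx²).
State is unnormalized: ∫|φ|² dx = 0.63503, and ∫φ*·(−ħ²/2m · φ'') dx = 0.85105, so ⟨T⟩ = 0.85105 / 0.63503.
⟨T⟩ = 1.3402.

1.34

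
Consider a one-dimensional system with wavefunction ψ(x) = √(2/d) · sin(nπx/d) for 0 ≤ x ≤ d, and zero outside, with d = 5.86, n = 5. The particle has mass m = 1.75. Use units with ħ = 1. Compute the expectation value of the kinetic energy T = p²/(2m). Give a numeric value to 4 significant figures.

T = −(ħ²/2m) d²/dx², so ⟨T⟩ = −(ħ²/2m) ∫ ψ*·ψ'' dx; with m = 1.75.
d/dx sin(nπx/d) = (nπ/d)·cos(nπx/d) and d²/dx² sin(nπx/d) = −(nπ/d)²·sin(nπx/d); on 0 ≤ x ≤ d, ∫sin²(nπx/d) dx = d/2 and ∫sin(nπx/d)·cos(nπx/d) dx = 0.
⟨T⟩ = 2.0529.

2.053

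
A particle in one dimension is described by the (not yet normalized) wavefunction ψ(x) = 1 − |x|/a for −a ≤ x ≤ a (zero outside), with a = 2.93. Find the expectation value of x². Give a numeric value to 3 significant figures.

⟨x²⟩ = ∫ x²·|ψ|² dx / ∫|ψ|² dx (integrals over the domain).
ψ is even, so ∫ over [−a, a] = 2∫₀ᵃ with ψ = 1 − x/a there: ∫₀ᵃ (1 − x/a)² dx = a/3, ∫₀ᵃ x²(1 − x/a)² dx = a³/30, ∫₀ᵃ x⁴(1 − x/a)² dx = a⁵/105.
State is unnormalized: ∫|ψ|² dx = 1.9533, and ∫ψ*·x²·ψ dx = 1.6769, so ⟨x²⟩ = 1.6769 / 1.9533.
⟨x²⟩ = 0.85849.

0.858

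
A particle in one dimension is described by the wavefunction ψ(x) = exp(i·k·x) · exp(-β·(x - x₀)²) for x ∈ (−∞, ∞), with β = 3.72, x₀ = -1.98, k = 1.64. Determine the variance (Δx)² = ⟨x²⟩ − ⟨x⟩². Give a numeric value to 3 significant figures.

0.0672

Compute ⟨x⟩ and ⟨x²⟩ separately, then (Δx)² = ⟨x²⟩ − ⟨x⟩².
Gaussian moments (u = x − x₀): ∫u^(2j)·e^(−2βu²) du = (2j−1)!!/(4β)^j · √(π/(2β)), odd powers integrate to 0; here √(π/(2β)) = 0.64981.
Normalization: ∫|ψ|² dx = 0.64981.
⟨x⟩ = -1.9800 and ⟨x²⟩ = 3.9876.
(Δx)² = 3.9876 − (-1.9800)² = 0.067204.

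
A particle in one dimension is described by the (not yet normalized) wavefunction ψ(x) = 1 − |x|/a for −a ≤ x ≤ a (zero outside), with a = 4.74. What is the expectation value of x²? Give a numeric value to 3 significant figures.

⟨x²⟩ = ∫ x²·|ψ|² dx / ∫|ψ|² dx (integrals over the domain).
ψ is even, so ∫ over [−a, a] = 2∫₀ᵃ with ψ = 1 − x/a there: ∫₀ᵃ (1 − x/a)² dx = a/3, ∫₀ᵃ x²(1 − x/a)² dx = a³/30, ∫₀ᵃ x⁴(1 − x/a)² dx = a⁵/105.
State is unnormalized: ∫|ψ|² dx = 3.1600, and ∫ψ*·x²·ψ dx = 7.0998, so ⟨x²⟩ = 7.0998 / 3.1600.
⟨x²⟩ = 2.2468.

2.25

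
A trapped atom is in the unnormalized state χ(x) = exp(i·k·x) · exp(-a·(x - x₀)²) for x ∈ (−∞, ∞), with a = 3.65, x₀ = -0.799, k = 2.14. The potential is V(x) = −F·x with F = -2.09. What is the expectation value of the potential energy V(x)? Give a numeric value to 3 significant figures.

⟨V⟩ = ∫ V(x)·|χ|² dx / ∫|χ|² dx.
Gaussian moments (u = x − x₀): ∫u^(2j)·e^(−2au²) du = (2j−1)!!/(4a)^j · √(π/(2a)), odd powers integrate to 0; here √(π/(2a)) = 0.65601.
State is unnormalized: ∫|χ|² dx = 0.65601, and ∫χ*·V(x)·χ dx = -1.0955, so ⟨V⟩ = -1.0955 / 0.65601.
⟨V⟩ = -1.6699.

-1.67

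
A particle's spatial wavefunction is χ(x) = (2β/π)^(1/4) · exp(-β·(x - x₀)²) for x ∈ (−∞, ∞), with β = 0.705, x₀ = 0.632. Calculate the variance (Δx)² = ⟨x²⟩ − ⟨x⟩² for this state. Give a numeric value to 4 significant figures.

Compute ⟨x⟩ and ⟨x²⟩ separately, then (Δx)² = ⟨x²⟩ − ⟨x⟩².
Gaussian moments (u = x − x₀): ∫u^(2j)·e^(−2βu²) du = (2j−1)!!/(4β)^j · √(π/(2β)), odd powers integrate to 0; here √(π/(2β)) = 1.4927.
⟨x⟩ = 0.63200 and ⟨x²⟩ = 0.75403.
(Δx)² = 0.75403 − (0.63200)² = 0.35461.

0.3546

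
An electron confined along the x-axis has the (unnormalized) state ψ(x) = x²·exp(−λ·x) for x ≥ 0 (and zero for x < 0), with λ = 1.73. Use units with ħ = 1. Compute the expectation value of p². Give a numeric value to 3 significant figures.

0.998

p² ψ = −ħ² d²ψ/dx²; ⟨p²⟩ = −ħ² ∫ ψ*·ψ'' dx / ∫|ψ|² dx.
Differentiate x²·exp(−λ·x) with the product rule; every integrand then reduces to terms xʲ·e^(−2λx) on [0, ∞), with ∫₀^∞ xʲ·e^(−2λx) dx = j!/(2λ)^(j+1).
State is unnormalized: ∫|ψ|² dx = 0.048398, and ∫ψ*·(−ħ² ψ'') dx = 0.048284, so ⟨p²⟩ = 0.048284 / 0.048398.
⟨p²⟩ = 0.99763.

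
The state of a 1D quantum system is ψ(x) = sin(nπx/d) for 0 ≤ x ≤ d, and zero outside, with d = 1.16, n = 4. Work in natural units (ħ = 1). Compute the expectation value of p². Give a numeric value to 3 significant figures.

p² ψ = −ħ² d²ψ/dx²; ⟨p²⟩ = −ħ² ∫ ψ*·ψ'' dx / ∫|ψ|² dx.
d/dx sin(nπx/d) = (nπ/d)·cos(nπx/d) and d²/dx² sin(nπx/d) = −(nπ/d)²·sin(nπx/d); on 0 ≤ x ≤ d, ∫sin²(nπx/d) dx = d/2 and ∫sin(nπx/d)·cos(nπx/d) dx = 0.
State is unnormalized: ∫|ψ|² dx = 0.58000, and ∫ψ*·(−ħ² ψ'') dx = 68.066, so ⟨p²⟩ = 68.066 / 0.58000.
⟨p²⟩ = 117.36.

117.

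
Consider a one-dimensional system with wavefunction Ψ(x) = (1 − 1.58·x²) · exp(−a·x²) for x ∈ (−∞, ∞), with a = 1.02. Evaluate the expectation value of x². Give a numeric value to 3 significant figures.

⟨x²⟩ = ∫ x²·|Ψ|² dx / ∫|Ψ|² dx (integrals over the domain).
Expand each integrand as polynomial × e^(−2ax²) and use ∫x^(2j)·e^(−2ax²) dx = (2j−1)!!/(4a)^j · √(π/(2a)), odd powers → 0; here √(π/(2a)) = 1.2410.
State is unnormalized: ∫|Ψ|² dx = 0.83814, and ∫Ψ*·x²·Ψ dx = 0.28164, so ⟨x²⟩ = 0.28164 / 0.83814.
⟨x²⟩ = 0.33603.

0.336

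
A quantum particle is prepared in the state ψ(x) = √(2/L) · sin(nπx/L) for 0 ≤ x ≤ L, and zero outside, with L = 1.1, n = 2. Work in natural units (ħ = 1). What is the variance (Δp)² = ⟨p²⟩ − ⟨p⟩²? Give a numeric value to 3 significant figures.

32.6

Compute ⟨p⟩ and ⟨p²⟩ separately; (Δp)² = ⟨p²⟩ − ⟨p⟩².
d/dx sin(nπx/L) = (nπ/L)·cos(nπx/L) and d²/dx² sin(nπx/L) = −(nπ/L)²·sin(nπx/L); on 0 ≤ x ≤ L, ∫sin²(nπx/L) dx = L/2 and ∫sin(nπx/L)·cos(nπx/L) dx = 0.
⟨p⟩ = 0.0000 and ⟨p²⟩ = 32.627.
(Δp)² = 32.627 − (0.0000)² = 32.627.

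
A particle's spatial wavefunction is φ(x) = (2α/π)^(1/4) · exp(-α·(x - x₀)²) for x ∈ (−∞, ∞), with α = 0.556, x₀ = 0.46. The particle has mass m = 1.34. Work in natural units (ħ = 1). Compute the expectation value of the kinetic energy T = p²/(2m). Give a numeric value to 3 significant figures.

0.207

T = −(ħ²/2m) d²/dx², so ⟨T⟩ = −(ħ²/2m) ∫ φ*·φ'' dx; with m = 1.34.
Gaussian moments (u = x − x₀): ∫u^(2j)·e^(−2αu²) du = (2j−1)!!/(4α)^j · √(π/(2α)), odd powers integrate to 0; here √(π/(2α)) = 1.6808. Derivatives: d/dx e^(−αu²) = −2αu·e^(−αu²), d²/dx² e^(−αu²) = (4α²u² − 2α)·e^(−αu²).
⟨T⟩ = 0.20746.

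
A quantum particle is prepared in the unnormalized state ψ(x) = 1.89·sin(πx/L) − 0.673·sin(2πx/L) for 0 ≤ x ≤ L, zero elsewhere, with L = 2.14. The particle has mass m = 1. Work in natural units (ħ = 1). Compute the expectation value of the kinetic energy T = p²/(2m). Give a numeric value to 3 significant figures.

1.44

T = −(ħ²/2m) d²/dx², so ⟨T⟩ = −(ħ²/2m) ∫ ψ*·ψ'' dx / ∫|ψ|² dx; with m = 1.
d²/dx² sin(jπx/L) = −(jπ/L)²·sin(jπx/L); on 0 ≤ x ≤ L, ∫sin²(jπx/L) dx = L/2 and ∫sin(jπx/L)·sin(lπx/L) dx = 0 for j ≠ l, so only diagonal terms survive in ∫|ψ|² and ∫ψ·ψ″; ∫ψ·ψ′ dx = [ψ²/2] between the walls = 0.
State is unnormalized: ∫|ψ|² dx = 4.3068, and ∫ψ*·(−ħ²/2m · ψ'') dx = 6.2075, so ⟨T⟩ = 6.2075 / 4.3068.
⟨T⟩ = 1.4413.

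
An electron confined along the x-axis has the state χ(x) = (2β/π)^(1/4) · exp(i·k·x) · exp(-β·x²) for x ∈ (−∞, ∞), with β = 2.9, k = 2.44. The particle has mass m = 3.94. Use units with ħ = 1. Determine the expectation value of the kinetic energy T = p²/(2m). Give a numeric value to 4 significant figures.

T = −(ħ²/2m) d²/dx², so ⟨T⟩ = −(ħ²/2m) ∫ χ*·χ'' dx; with m = 3.94.
Gaussian moments: ∫x^(2j)·e^(−2βx²) dx = (2j−1)!!/(4β)^j · √(π/(2β)), odd powers integrate to 0; here √(π/(2β)) = 0.73597. Derivatives: χ′ = (ik − 2βx)·χ, χ″ = ((ik − 2βx)² − 2β)·χ; the odd-in-x pieces drop out.
⟨T⟩ = 1.1236.

1.124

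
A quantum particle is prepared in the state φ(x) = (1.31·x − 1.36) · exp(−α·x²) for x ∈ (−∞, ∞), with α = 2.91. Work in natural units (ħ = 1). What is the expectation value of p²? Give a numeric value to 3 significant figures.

3.34

p² φ = −ħ² d²φ/dx²; ⟨p²⟩ = −ħ² ∫ φ*·φ'' dx / ∫|φ|² dx.
Expand each integrand as polynomial × e^(−2αx²) and use ∫x^(2j)·e^(−2αx²) dx = (2j−1)!!/(4α)^j · √(π/(2α)), odd powers → 0; here √(π/(2α)) = 0.73471. Differentiate with the product rule, d/dx e^(−αx²) = −2αx·e^(−αx²).
State is unnormalized: ∫|φ|² dx = 1.4672, and ∫φ*·(−ħ² φ'') dx = 4.9001, so ⟨p²⟩ = 4.9001 / 1.4672.
⟨p²⟩ = 3.3397.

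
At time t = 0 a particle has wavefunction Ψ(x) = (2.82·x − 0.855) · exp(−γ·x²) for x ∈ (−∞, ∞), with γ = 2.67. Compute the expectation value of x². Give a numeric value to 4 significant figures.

0.1881

⟨x²⟩ = ∫ x²·|Ψ|² dx / ∫|Ψ|² dx (integrals over the domain).
Expand each integrand as polynomial × e^(−2γx²) and use ∫x^(2j)·e^(−2γx²) dx = (2j−1)!!/(4γ)^j · √(π/(2γ)), odd powers → 0; here √(π/(2γ)) = 0.76702.
State is unnormalized: ∫|Ψ|² dx = 1.1318, and ∫Ψ*·x²·Ψ dx = 0.21293, so ⟨x²⟩ = 0.21293 / 1.1318.
⟨x²⟩ = 0.18813.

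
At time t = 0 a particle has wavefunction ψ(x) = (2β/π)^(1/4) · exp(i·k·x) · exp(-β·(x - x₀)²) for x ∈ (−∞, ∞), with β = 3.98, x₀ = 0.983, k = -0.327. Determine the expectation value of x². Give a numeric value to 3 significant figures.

1.03

⟨x²⟩ = ∫ x²·|ψ|² dx (integrals over the domain).
Gaussian moments (u = x − x₀): ∫u^(2j)·e^(−2βu²) du = (2j−1)!!/(4β)^j · √(π/(2β)), odd powers integrate to 0; here √(π/(2β)) = 0.62823.
⟨x²⟩ = 1.0291.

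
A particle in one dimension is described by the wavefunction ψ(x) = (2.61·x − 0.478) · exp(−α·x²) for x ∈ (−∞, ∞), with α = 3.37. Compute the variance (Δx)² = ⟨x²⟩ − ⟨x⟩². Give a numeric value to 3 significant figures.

Compute ⟨x⟩ and ⟨x²⟩ separately, then (Δx)² = ⟨x²⟩ − ⟨x⟩².
Expand each integrand as polynomial × e^(−2αx²) and use ∫x^(2j)·e^(−2αx²) dx = (2j−1)!!/(4α)^j · √(π/(2α)), odd powers → 0; here √(π/(2α)) = 0.68272.
Normalization: ∫|ψ|² dx = 0.50100.
⟨x⟩ = -0.25224 and ⟨x²⟩ = 0.17636.
(Δx)² = 0.17636 − (-0.25224)² = 0.11273.

0.113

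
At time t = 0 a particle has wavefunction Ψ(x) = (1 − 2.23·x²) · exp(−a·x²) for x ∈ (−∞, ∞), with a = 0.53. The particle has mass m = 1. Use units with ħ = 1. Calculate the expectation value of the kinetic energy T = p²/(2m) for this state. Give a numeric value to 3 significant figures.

1.30

T = −(ħ²/2m) d²/dx², so ⟨T⟩ = −(ħ²/2m) ∫ Ψ*·Ψ'' dx / ∫|Ψ|² dx; with m = 1.
Expand each integrand as polynomial × e^(−2ax²) and use ∫x^(2j)·e^(−2ax²) dx = (2j−1)!!/(4a)^j · √(π/(2a)), odd powers → 0; here √(π/(2a)) = 1.7216. Differentiate with the product rule, d/dx e^(−ax²) = −2ax·e^(−ax²).
State is unnormalized: ∫|Ψ|² dx = 3.8143, and ∫Ψ*·(−ħ²/2m · Ψ'') dx = 4.9495, so ⟨T⟩ = 4.9495 / 3.8143.
⟨T⟩ = 1.2976.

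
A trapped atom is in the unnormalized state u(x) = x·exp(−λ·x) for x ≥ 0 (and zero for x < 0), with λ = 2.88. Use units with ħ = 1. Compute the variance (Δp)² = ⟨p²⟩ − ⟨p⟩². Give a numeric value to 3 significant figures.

Compute ⟨p⟩ and ⟨p²⟩ separately; (Δp)² = ⟨p²⟩ − ⟨p⟩².
Differentiate x·exp(−λ·x) with the product rule; every integrand then reduces to terms xʲ·e^(−2λx) on [0, ∞), with ∫₀^∞ xʲ·e^(−2λx) dx = j!/(2λ)^(j+1).
Normalization: ∫|u|² dx = 0.010466.
⟨p⟩ = 0.0000 and ⟨p²⟩ = 8.2944.
(Δp)² = 8.2944 − (0.0000)² = 8.2944.

8.29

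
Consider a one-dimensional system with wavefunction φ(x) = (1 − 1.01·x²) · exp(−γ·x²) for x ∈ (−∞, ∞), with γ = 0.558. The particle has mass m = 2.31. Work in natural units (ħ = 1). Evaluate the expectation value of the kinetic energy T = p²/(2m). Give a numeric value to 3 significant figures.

T = −(ħ²/2m) d²/dx², so ⟨T⟩ = −(ħ²/2m) ∫ φ*·φ'' dx / ∫|φ|² dx; with m = 2.31.
Expand each integrand as polynomial × e^(−2γx²) and use ∫x^(2j)·e^(−2γx²) dx = (2j−1)!!/(4γ)^j · √(π/(2γ)), odd powers → 0; here √(π/(2γ)) = 1.6778. Differentiate with the product rule, d/dx e^(−γx²) = −2γx·e^(−γx²).
State is unnormalized: ∫|φ|² dx = 1.1900, and ∫φ*·(−ħ²/2m · φ'') dx = 0.67650, so ⟨T⟩ = 0.67650 / 1.1900.
⟨T⟩ = 0.56848.

0.568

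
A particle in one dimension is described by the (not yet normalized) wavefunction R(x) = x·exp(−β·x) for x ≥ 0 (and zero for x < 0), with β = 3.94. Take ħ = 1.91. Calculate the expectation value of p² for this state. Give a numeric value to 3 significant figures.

56.6

p² R = −ħ² d²R/dx²; ⟨p²⟩ = −ħ² ∫ R*·R'' dx / ∫|R|² dx.
Differentiate x·exp(−β·x) with the product rule; every integrand then reduces to terms xʲ·e^(−2βx) on [0, ∞), with ∫₀^∞ xʲ·e^(−2βx) dx = j!/(2β)^(j+1).
State is unnormalized: ∫|R|² dx = 0.0040874, and ∫R*·(−ħ² R'') dx = 0.23148, so ⟨p²⟩ = 0.23148 / 0.0040874.
⟨p²⟩ = 56.632.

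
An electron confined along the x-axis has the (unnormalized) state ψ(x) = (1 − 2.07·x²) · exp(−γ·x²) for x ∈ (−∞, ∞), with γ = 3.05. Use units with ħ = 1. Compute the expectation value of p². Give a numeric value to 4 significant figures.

p² ψ = −ħ² d²ψ/dx²; ⟨p²⟩ = −ħ² ∫ ψ*·ψ'' dx / ∫|ψ|² dx.
Expand each integrand as polynomial × e^(−2γx²) and use ∫x^(2j)·e^(−2γx²) dx = (2j−1)!!/(4γ)^j · √(π/(2γ)), odd powers → 0; here √(π/(2γ)) = 0.71765. Differentiate with the product rule, d/dx e^(−γx²) = −2γx·e^(−γx²).
State is unnormalized: ∫|ψ|² dx = 0.53610, and ∫ψ*·(−ħ² ψ'') dx = 3.3727, so ⟨p²⟩ = 3.3727 / 0.53610.
⟨p²⟩ = 6.2912.

6.291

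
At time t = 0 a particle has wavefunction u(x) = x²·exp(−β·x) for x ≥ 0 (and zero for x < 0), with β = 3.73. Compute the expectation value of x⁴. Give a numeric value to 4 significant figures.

⟨x⁴⟩ = ∫ x⁴·|u|² dx / ∫|u|² dx (integrals over the domain).
Every integrand reduces to terms xʲ·e^(−2βx) on [0, ∞); use ∫₀^∞ xʲ·e^(−2βx) dx = j!/(2β)^(j+1).
State is unnormalized: ∫|u|² dx = 0.0010388, and ∫u*·x⁴·u dx = 0.00056347, so ⟨x⁴⟩ = 0.00056347 / 0.0010388.
⟨x⁴⟩ = 0.54244.

0.5424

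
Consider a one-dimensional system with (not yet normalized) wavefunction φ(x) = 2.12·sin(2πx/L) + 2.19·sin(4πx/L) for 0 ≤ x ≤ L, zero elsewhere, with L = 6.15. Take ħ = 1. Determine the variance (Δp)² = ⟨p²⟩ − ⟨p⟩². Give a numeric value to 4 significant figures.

Compute ⟨p⟩ and ⟨p²⟩ separately; (Δp)² = ⟨p²⟩ − ⟨p⟩².
d²/dx² sin(jπx/L) = −(jπ/L)²·sin(jπx/L); on 0 ≤ x ≤ L, ∫sin²(jπx/L) dx = L/2 and ∫sin(jπx/L)·sin(lπx/L) dx = 0 for j ≠ l, so only diagonal terms survive in ∫|φ|² and ∫φ·φ″; ∫φ·φ′ dx = [φ²/2] between the walls = 0.
Normalization: ∫|φ|² dx = 28.568.
⟨p⟩ = 0.0000 and ⟨p²⟩ = 2.6603.
(Δp)² = 2.6603 − (0.0000)² = 2.6603.

2.660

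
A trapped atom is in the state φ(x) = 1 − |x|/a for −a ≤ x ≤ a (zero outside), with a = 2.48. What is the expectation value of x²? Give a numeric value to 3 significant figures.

⟨x²⟩ = ∫ x²·|φ|² dx / ∫|φ|² dx (integrals over the domain).
φ is even, so ∫ over [−a, a] = 2∫₀ᵃ with φ = 1 − x/a there: ∫₀ᵃ (1 − x/a)² dx = a/3, ∫₀ᵃ x²(1 − x/a)² dx = a³/30, ∫₀ᵃ x⁴(1 − x/a)² dx = a⁵/105.
State is unnormalized: ∫|φ|² dx = 1.6533, and ∫φ*·x²·φ dx = 1.0169, so ⟨x²⟩ = 1.0169 / 1.6533.
⟨x²⟩ = 0.61504.

0.615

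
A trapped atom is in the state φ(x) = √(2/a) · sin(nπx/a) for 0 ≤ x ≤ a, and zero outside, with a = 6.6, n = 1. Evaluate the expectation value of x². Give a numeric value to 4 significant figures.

⟨x²⟩ = ∫ x²·|φ|² dx (integrals over the domain).
With sin²θ = (1 − cos2θ)/2 on 0 ≤ x ≤ a: ∫sin²(nπx/a) dx = a/2, ∫x·sin²(nπx/a) dx = a²/4, ∫x²·sin²(nπx/a) dx = a³·(1/6 − 1/(4n²π²)); higher powers xᵏ the same way, integrating xᵏ·cos(2nπx/a) by parts.
⟨x²⟩ = 12.313.

12.31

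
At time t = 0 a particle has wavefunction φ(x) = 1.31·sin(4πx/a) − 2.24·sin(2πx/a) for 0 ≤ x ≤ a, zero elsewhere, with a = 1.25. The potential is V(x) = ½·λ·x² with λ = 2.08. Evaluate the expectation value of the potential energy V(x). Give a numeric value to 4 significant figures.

0.4612

⟨V⟩ = ∫ V(x)·|φ|² dx / ∫|φ|² dx.
On 0 ≤ x ≤ a (j ≠ l): ∫sin²(jπx/a) dx = a/2, ∫sin(jπx/a)·sin(lπx/a) dx = 0; diagonal moments ∫x·sin²(jπx/a) dx = a²/4, ∫x²·sin²(jπx/a) dx = a³·(1/6 − 1/(4j²π²)); cross terms ∫x·sin(jπx/a)·sin(lπx/a) dx = 0 for j + l even and −4jla²/(π²(j² − l²)²) for j + l odd, ∫x²·sin(jπx/a)·sin(lπx/a) dx = (−1)^(j+l)·4jla³/(π²(j² − l²)²); higher powers the same way via product-to-sum and parts.
State is unnormalized: ∫|φ|² dx = 4.2086, and ∫φ*·V(x)·φ dx = 1.9412, so ⟨V⟩ = 1.9412 / 4.2086.
⟨V⟩ = 0.46124.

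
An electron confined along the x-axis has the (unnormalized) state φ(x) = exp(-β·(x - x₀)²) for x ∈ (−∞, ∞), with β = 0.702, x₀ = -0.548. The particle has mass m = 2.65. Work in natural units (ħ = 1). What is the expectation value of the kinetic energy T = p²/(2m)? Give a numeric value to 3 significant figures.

T = −(ħ²/2m) d²/dx², so ⟨T⟩ = −(ħ²/2m) ∫ φ*·φ'' dx / ∫|φ|² dx; with m = 2.65.
Gaussian moments (u = x − x₀): ∫u^(2j)·e^(−2βu²) du = (2j−1)!!/(4β)^j · √(π/(2β)), odd powers integrate to 0; here √(π/(2β)) = 1.4959. Derivatives: d/dx e^(−βu²) = −2βu·e^(−βu²), d²/dx² e^(−βu²) = (4β²u² − 2β)·e^(−βu²).
State is unnormalized: ∫|φ|² dx = 1.4959, and ∫φ*·(−ħ²/2m · φ'') dx = 0.19813, so ⟨T⟩ = 0.19813 / 1.4959.
⟨T⟩ = 0.13245.

0.132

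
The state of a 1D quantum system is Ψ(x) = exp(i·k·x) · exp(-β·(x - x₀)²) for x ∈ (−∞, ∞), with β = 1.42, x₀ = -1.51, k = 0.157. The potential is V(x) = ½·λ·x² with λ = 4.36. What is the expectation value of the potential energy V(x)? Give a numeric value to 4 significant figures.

⟨V⟩ = ∫ V(x)·|Ψ|² dx / ∫|Ψ|² dx.
Gaussian moments (u = x − x₀): ∫u^(2j)·e^(−2βu²) du = (2j−1)!!/(4β)^j · √(π/(2β)), odd powers integrate to 0; here √(π/(2β)) = 1.0518.
State is unnormalized: ∫|Ψ|² dx = 1.0518, and ∫Ψ*·V(x)·Ψ dx = 5.6316, so ⟨V⟩ = 5.6316 / 1.0518.
⟨V⟩ = 5.3544.

5.354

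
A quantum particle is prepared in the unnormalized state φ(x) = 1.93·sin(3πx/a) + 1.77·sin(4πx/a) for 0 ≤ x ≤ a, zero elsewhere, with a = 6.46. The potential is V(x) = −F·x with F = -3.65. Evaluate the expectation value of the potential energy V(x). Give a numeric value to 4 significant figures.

⟨V⟩ = ∫ V(x)·|φ|² dx / ∫|φ|² dx.
On 0 ≤ x ≤ a (j ≠ l): ∫sin²(jπx/a) dx = a/2, ∫sin(jπx/a)·sin(lπx/a) dx = 0; diagonal moments ∫x·sin²(jπx/a) dx = a²/4, ∫x²·sin²(jπx/a) dx = a³·(1/6 − 1/(4j²π²)); cross terms ∫x·sin(jπx/a)·sin(lπx/a) dx = 0 for j + l even and −4jla²/(π²(j² − l²)²) for j + l odd, ∫x²·sin(jπx/a)·sin(lπx/a) dx = (−1)^(j+l)·4jla³/(π²(j² − l²)²); higher powers the same way via product-to-sum and parts.
State is unnormalized: ∫|φ|² dx = 22.151, and ∫φ*·V(x)·φ dx = 157.85, so ⟨V⟩ = 157.85 / 22.151.
⟨V⟩ = 7.1264.

7.126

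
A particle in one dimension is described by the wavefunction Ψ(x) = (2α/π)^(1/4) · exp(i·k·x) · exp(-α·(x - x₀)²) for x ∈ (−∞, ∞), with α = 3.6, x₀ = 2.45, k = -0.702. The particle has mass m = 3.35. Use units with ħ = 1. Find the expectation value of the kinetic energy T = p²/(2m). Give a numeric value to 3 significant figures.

T = −(ħ²/2m) d²/dx², so ⟨T⟩ = −(ħ²/2m) ∫ Ψ*·Ψ'' dx; with m = 3.35.
Gaussian moments (u = x − x₀): ∫u^(2j)·e^(−2αu²) du = (2j−1)!!/(4α)^j · √(π/(2α)), odd powers integrate to 0; here √(π/(2α)) = 0.66055. Derivatives: Ψ′ = (ik − 2αu)·Ψ, Ψ″ = ((ik − 2αu)² − 2α)·Ψ; the odd-in-u pieces drop out.
⟨T⟩ = 0.61087.

0.611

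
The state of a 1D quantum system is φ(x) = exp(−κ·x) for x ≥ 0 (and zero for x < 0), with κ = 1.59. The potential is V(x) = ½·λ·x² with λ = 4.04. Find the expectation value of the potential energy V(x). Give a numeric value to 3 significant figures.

0.400

⟨V⟩ = ∫ V(x)·|φ|² dx / ∫|φ|² dx.
Every integrand reduces to terms xʲ·e^(−2κx) on [0, ∞); use ∫₀^∞ xʲ·e^(−2κx) dx = j!/(2κ)^(j+1).
State is unnormalized: ∫|φ|² dx = 0.31447, and ∫φ*·V(x)·φ dx = 0.12563, so ⟨V⟩ = 0.12563 / 0.31447.
⟨V⟩ = 0.39951.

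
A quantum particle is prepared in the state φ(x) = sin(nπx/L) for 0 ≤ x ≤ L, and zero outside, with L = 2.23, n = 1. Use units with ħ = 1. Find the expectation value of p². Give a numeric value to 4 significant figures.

p² φ = −ħ² d²φ/dx²; ⟨p²⟩ = −ħ² ∫ φ*·φ'' dx / ∫|φ|² dx.
d/dx sin(nπx/L) = (nπ/L)·cos(nπx/L) and d²/dx² sin(nπx/L) = −(nπ/L)²·sin(nπx/L); on 0 ≤ x ≤ L, ∫sin²(nπx/L) dx = L/2 and ∫sin(nπx/L)·cos(nπx/L) dx = 0.
State is unnormalized: ∫|φ|² dx = 1.1150, and ∫φ*·(−ħ² φ'') dx = 2.2129, so ⟨p²⟩ = 2.2129 / 1.1150.
⟨p²⟩ = 1.9847.

1.985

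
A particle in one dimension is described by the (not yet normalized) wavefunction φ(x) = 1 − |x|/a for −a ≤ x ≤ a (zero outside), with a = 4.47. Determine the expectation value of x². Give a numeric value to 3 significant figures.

⟨x²⟩ = ∫ x²·|φ|² dx / ∫|φ|² dx (integrals over the domain).
φ is even, so ∫ over [−a, a] = 2∫₀ᵃ with φ = 1 − x/a there: ∫₀ᵃ (1 − x/a)² dx = a/3, ∫₀ᵃ x²(1 − x/a)² dx = a³/30, ∫₀ᵃ x⁴(1 − x/a)² dx = a⁵/105.
State is unnormalized: ∫|φ|² dx = 2.9800, and ∫φ*·x²·φ dx = 5.9543, so ⟨x²⟩ = 5.9543 / 2.9800.
⟨x²⟩ = 1.9981.

2.00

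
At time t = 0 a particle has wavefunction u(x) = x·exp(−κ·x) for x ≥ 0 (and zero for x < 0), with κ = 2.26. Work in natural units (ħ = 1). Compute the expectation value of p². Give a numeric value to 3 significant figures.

p² u = −ħ² d²u/dx²; ⟨p²⟩ = −ħ² ∫ u*·u'' dx / ∫|u|² dx.
Differentiate x·exp(−κ·x) with the product rule; every integrand then reduces to terms xʲ·e^(−2κx) on [0, ∞), with ∫₀^∞ xʲ·e^(−2κx) dx = j!/(2κ)^(j+1).
State is unnormalized: ∫|u|² dx = 0.021658, and ∫u*·(−ħ² u'') dx = 0.11062, so ⟨p²⟩ = 0.11062 / 0.021658.
⟨p²⟩ = 5.1076.

5.11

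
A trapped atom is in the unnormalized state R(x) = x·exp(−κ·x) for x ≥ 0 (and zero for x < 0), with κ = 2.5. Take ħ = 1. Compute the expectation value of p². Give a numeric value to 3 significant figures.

p² R = −ħ² d²R/dx²; ⟨p²⟩ = −ħ² ∫ R*·R'' dx / ∫|R|² dx.
Differentiate x·exp(−κ·x) with the product rule; every integrand then reduces to terms xʲ·e^(−2κx) on [0, ∞), with ∫₀^∞ xʲ·e^(−2κx) dx = j!/(2κ)^(j+1).
State is unnormalized: ∫|R|² dx = 0.016000, and ∫R*·(−ħ² R'') dx = 0.10000, so ⟨p²⟩ = 0.10000 / 0.016000.
⟨p²⟩ = 6.2500.

6.25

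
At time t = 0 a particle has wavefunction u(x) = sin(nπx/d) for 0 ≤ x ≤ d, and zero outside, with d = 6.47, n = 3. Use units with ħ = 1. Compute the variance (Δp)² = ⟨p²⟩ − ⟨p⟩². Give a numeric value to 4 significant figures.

2.122

Compute ⟨p⟩ and ⟨p²⟩ separately; (Δp)² = ⟨p²⟩ − ⟨p⟩².
d/dx sin(nπx/d) = (nπ/d)·cos(nπx/d) and d²/dx² sin(nπx/d) = −(nπ/d)²·sin(nπx/d); on 0 ≤ x ≤ d, ∫sin²(nπx/d) dx = d/2 and ∫sin(nπx/d)·cos(nπx/d) dx = 0.
Normalization: ∫|u|² dx = 3.2350.
⟨p⟩ = 0.0000 and ⟨p²⟩ = 2.1219.
(Δp)² = 2.1219 − (0.0000)² = 2.1219.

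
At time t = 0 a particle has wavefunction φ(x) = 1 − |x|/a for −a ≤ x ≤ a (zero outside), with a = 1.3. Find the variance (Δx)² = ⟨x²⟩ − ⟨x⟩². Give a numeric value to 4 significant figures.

Compute ⟨x⟩ and ⟨x²⟩ separately, then (Δx)² = ⟨x²⟩ − ⟨x⟩².
φ is even, so ∫ over [−a, a] = 2∫₀ᵃ with φ = 1 − x/a there: ∫₀ᵃ (1 − x/a)² dx = a/3, ∫₀ᵃ x²(1 − x/a)² dx = a³/30, ∫₀ᵃ x⁴(1 − x/a)² dx = a⁵/105.
Normalization: ∫|φ|² dx = 0.86667.
⟨x⟩ = 0.0000 and ⟨x²⟩ = 0.16900.
(Δx)² = 0.16900 − (0.0000)² = 0.16900.

0.1690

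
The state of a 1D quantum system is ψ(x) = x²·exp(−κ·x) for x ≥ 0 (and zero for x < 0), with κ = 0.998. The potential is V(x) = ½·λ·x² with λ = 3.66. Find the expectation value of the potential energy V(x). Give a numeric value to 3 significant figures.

13.8

⟨V⟩ = ∫ V(x)·|ψ|² dx / ∫|ψ|² dx.
Every integrand reduces to terms xʲ·e^(−2κx) on [0, ∞); use ∫₀^∞ xʲ·e^(−2κx) dx = j!/(2κ)^(j+1).
State is unnormalized: ∫|ψ|² dx = 0.75755, and ∫ψ*·V(x)·ψ dx = 10.439, so ⟨V⟩ = 10.439 / 0.75755.
⟨V⟩ = 13.780.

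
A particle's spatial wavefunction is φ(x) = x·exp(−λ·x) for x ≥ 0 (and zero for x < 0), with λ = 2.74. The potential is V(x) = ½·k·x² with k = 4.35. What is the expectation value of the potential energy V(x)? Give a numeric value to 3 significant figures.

⟨V⟩ = ∫ V(x)·|φ|² dx / ∫|φ|² dx.
Every integrand reduces to terms xʲ·e^(−2λx) on [0, ∞); use ∫₀^∞ xʲ·e^(−2λx) dx = j!/(2λ)^(j+1).
State is unnormalized: ∫|φ|² dx = 0.012153, and ∫φ*·V(x)·φ dx = 0.010563, so ⟨V⟩ = 0.010563 / 0.012153.
⟨V⟩ = 0.86912.

0.869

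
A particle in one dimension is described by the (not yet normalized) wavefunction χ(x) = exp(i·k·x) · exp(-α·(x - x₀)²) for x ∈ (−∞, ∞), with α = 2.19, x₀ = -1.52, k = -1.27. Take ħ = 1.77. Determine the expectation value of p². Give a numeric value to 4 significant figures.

p² χ = −ħ² d²χ/dx²; ⟨p²⟩ = −ħ² ∫ χ*·χ'' dx / ∫|χ|² dx.
Gaussian moments (u = x − x₀): ∫u^(2j)·e^(−2αu²) du = (2j−1)!!/(4α)^j · √(π/(2α)), odd powers integrate to 0; here √(π/(2α)) = 0.84691. Derivatives: χ′ = (ik − 2αu)·χ, χ″ = ((ik − 2αu)² − 2α)·χ; the odd-in-u pieces drop out.
State is unnormalized: ∫|χ|² dx = 0.84691, and ∫χ*·(−ħ² χ'') dx = 10.090, so ⟨p²⟩ = 10.090 / 0.84691.
⟨p²⟩ = 11.914.

11.91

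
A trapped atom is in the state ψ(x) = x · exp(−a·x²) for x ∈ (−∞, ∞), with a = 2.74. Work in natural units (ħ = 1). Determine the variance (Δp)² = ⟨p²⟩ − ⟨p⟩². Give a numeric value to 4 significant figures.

Compute ⟨p⟩ and ⟨p²⟩ separately; (Δp)² = ⟨p²⟩ − ⟨p⟩².
Expand each integrand as polynomial × e^(−2ax²) and use ∫x^(2j)·e^(−2ax²) dx = (2j−1)!!/(4a)^j · √(π/(2a)), odd powers → 0; here √(π/(2a)) = 0.75715. Differentiate with the product rule, d/dx e^(−ax²) = −2ax·e^(−ax²).
Normalization: ∫|ψ|² dx = 0.069083.
⟨p⟩ = 0.0000 and ⟨p²⟩ = 8.2200.
(Δp)² = 8.2200 − (0.0000)² = 8.2200.

8.220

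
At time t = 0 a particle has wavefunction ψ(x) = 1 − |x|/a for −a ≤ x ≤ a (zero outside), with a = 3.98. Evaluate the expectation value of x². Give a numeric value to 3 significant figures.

⟨x²⟩ = ∫ x²·|ψ|² dx / ∫|ψ|² dx (integrals over the domain).
ψ is even, so ∫ over [−a, a] = 2∫₀ᵃ with ψ = 1 − x/a there: ∫₀ᵃ (1 − x/a)² dx = a/3, ∫₀ᵃ x²(1 − x/a)² dx = a³/30, ∫₀ᵃ x⁴(1 − x/a)² dx = a⁵/105.
State is unnormalized: ∫|ψ|² dx = 2.6533, and ∫ψ*·x²·ψ dx = 4.2030, so ⟨x²⟩ = 4.2030 / 2.6533.
⟨x²⟩ = 1.5840.

1.58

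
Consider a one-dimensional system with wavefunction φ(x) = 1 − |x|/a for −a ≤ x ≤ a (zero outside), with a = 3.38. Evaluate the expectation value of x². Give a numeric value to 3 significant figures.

⟨x²⟩ = ∫ x²·|φ|² dx / ∫|φ|² dx (integrals over the domain).
φ is even, so ∫ over [−a, a] = 2∫₀ᵃ with φ = 1 − x/a there: ∫₀ᵃ (1 − x/a)² dx = a/3, ∫₀ᵃ x²(1 − x/a)² dx = a³/30, ∫₀ᵃ x⁴(1 − x/a)² dx = a⁵/105.
State is unnormalized: ∫|φ|² dx = 2.2533, and ∫φ*·x²·φ dx = 2.5743, so ⟨x²⟩ = 2.5743 / 2.2533.
⟨x²⟩ = 1.1424.

1.14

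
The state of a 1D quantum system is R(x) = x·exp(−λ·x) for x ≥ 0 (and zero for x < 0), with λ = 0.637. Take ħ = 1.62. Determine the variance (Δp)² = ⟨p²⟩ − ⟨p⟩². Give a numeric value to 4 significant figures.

1.065

Compute ⟨p⟩ and ⟨p²⟩ separately; (Δp)² = ⟨p²⟩ − ⟨p⟩².
Differentiate x·exp(−λ·x) with the product rule; every integrand then reduces to terms xʲ·e^(−2λx) on [0, ∞), with ∫₀^∞ xʲ·e^(−2λx) dx = j!/(2λ)^(j+1).
Normalization: ∫|R|² dx = 0.96721.
⟨p⟩ = 0.0000 and ⟨p²⟩ = 1.0649.
(Δp)² = 1.0649 − (0.0000)² = 1.0649.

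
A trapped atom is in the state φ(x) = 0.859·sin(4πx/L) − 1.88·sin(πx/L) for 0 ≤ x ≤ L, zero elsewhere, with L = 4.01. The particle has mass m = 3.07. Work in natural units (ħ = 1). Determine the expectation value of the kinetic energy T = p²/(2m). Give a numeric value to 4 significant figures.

0.3589

T = −(ħ²/2m) d²/dx², so ⟨T⟩ = −(ħ²/2m) ∫ φ*·φ'' dx / ∫|φ|² dx; with m = 3.07.
d²/dx² sin(jπx/L) = −(jπ/L)²·sin(jπx/L); on 0 ≤ x ≤ L, ∫sin²(jπx/L) dx = L/2 and ∫sin(jπx/L)·sin(lπx/L) dx = 0 for j ≠ l, so only diagonal terms survive in ∫|φ|² and ∫φ·φ″; ∫φ·φ′ dx = [φ²/2] between the walls = 0.
State is unnormalized: ∫|φ|² dx = 8.5659, and ∫φ*·(−ħ²/2m · φ'') dx = 3.0747, so ⟨T⟩ = 3.0747 / 8.5659.
⟨T⟩ = 0.35894.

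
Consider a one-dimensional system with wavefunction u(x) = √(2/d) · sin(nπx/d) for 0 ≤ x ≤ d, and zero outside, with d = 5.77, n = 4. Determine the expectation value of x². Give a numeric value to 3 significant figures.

⟨x²⟩ = ∫ x²·|u|² dx (integrals over the domain).
With sin²θ = (1 − cos2θ)/2 on 0 ≤ x ≤ d: ∫sin²(nπx/d) dx = d/2, ∫x·sin²(nπx/d) dx = d²/4, ∫x²·sin²(nπx/d) dx = d³·(1/6 − 1/(4n²π²)); higher powers xᵏ the same way, integrating xᵏ·cos(2nπx/d) by parts.
⟨x²⟩ = 10.992.

11.0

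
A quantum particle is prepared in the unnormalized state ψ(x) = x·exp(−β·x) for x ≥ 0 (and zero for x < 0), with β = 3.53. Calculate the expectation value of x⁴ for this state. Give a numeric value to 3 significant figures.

⟨x⁴⟩ = ∫ x⁴·|ψ|² dx / ∫|ψ|² dx (integrals over the domain).
Every integrand reduces to terms xʲ·e^(−2βx) on [0, ∞); use ∫₀^∞ xʲ·e^(−2βx) dx = j!/(2β)^(j+1).
State is unnormalized: ∫|ψ|² dx = 0.0056835, and ∫ψ*·x⁴·ψ dx = 0.00082357, so ⟨x⁴⟩ = 0.00082357 / 0.0056835.
⟨x⁴⟩ = 0.14491.

0.145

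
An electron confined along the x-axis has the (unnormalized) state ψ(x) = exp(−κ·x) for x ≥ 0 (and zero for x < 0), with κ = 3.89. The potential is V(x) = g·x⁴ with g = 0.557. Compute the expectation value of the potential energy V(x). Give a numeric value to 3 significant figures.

⟨V⟩ = ∫ V(x)·|ψ|² dx / ∫|ψ|² dx.
Every integrand reduces to terms xʲ·e^(−2κx) on [0, ∞); use ∫₀^∞ xʲ·e^(−2κx) dx = j!/(2κ)^(j+1).
State is unnormalized: ∫|ψ|² dx = 0.12853, and ∫ψ*·V(x)·ψ dx = 0.00046900, so ⟨V⟩ = 0.00046900 / 0.12853.
⟨V⟩ = 0.0036488.

0.00365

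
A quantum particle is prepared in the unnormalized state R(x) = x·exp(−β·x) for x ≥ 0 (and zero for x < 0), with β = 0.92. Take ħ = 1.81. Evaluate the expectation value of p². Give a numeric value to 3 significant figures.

2.77

p² R = −ħ² d²R/dx²; ⟨p²⟩ = −ħ² ∫ R*·R'' dx / ∫|R|² dx.
Differentiate x·exp(−β·x) with the product rule; every integrand then reduces to terms xʲ·e^(−2βx) on [0, ∞), with ∫₀^∞ xʲ·e^(−2βx) dx = j!/(2β)^(j+1).
State is unnormalized: ∫|R|² dx = 0.32105, and ∫R*·(−ħ² R'') dx = 0.89024, so ⟨p²⟩ = 0.89024 / 0.32105.
⟨p²⟩ = 2.7729.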